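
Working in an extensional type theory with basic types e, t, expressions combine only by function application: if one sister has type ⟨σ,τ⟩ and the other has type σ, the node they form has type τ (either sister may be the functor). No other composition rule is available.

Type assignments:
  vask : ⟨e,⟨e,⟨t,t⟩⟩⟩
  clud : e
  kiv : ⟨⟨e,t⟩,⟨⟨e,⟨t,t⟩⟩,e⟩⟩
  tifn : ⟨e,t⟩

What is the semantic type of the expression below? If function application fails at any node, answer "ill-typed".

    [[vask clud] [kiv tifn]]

[vask clud]: ⟨e,⟨e,⟨t,t⟩⟩⟩ applied to e yields ⟨e,⟨t,t⟩⟩.
[kiv tifn]: ⟨⟨e,t⟩,⟨⟨e,⟨t,t⟩⟩,e⟩⟩ applied to ⟨e,t⟩ yields ⟨⟨e,⟨t,t⟩⟩,e⟩.
[[vask clud] [kiv tifn]]: ⟨⟨e,⟨t,t⟩⟩,e⟩ applied to ⟨e,⟨t,t⟩⟩ yields e.

e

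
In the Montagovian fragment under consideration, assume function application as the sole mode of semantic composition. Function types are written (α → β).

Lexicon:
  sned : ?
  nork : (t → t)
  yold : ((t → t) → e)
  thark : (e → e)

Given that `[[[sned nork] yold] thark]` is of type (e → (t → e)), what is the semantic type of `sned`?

For [[[sned nork] yold] thark] to have type (e → (t → e)) with thark of type (e → e), [[sned nork] yold] must be the function: [[sned nork] yold] : ((e → e) → (e → (t → e))).
For [[sned nork] yold] to have type ((e → e) → (e → (t → e))) with yold of type ((t → t) → e), [sned nork] must be the function: [sned nork] : (((t → t) → e) → ((e → e) → (e → (t → e)))).
For [sned nork] to have type (((t → t) → e) → ((e → e) → (e → (t → e)))) with nork of type (t → t), sned must be the function: sned : ((t → t) → (((t → t) → e) → ((e → e) → (e → (t → e))))).

((t → t) → (((t → t) → e) → ((e → e) → (e → (t → e)))))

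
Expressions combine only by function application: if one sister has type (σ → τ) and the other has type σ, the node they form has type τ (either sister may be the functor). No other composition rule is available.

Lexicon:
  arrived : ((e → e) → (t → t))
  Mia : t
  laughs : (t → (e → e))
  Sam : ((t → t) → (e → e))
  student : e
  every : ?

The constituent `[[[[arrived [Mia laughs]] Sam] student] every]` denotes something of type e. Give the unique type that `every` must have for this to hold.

(e → e)

[[[[arrived [Mia laughs]] Sam] student] every] must have type e. The sister [[[arrived [Mia laughs]] Sam] student] has type e; that is not a function onto e, so every must be the functor, of type (e → e).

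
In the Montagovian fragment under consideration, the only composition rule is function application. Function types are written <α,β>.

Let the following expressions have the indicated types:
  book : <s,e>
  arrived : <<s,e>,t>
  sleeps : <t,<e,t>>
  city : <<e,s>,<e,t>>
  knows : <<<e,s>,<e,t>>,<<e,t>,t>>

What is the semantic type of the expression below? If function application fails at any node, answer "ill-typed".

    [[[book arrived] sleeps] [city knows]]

[book arrived] — arrived of type <<s,e>,t> combines with book of type <s,e>: type t.
[[book arrived] sleeps] — sleeps of type <t,<e,t>> combines with [book arrived] of type t: type <e,t>.
[city knows] — knows of type <<<e,s>,<e,t>>,<<e,t>,t>> combines with city of type <<e,s>,<e,t>>: type <<e,t>,t>.
[[[book arrived] sleeps] [city knows]] — [city knows] of type <<e,t>,t> combines with [[book arrived] sleeps] of type <e,t>: type t.

t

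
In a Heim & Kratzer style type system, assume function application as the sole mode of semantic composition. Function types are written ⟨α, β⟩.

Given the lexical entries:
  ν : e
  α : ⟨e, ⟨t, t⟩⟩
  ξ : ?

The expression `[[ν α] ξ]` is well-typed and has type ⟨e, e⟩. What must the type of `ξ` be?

[[ν α] ξ] must have type ⟨e, e⟩. The sister [ν α] has type ⟨t, t⟩; that is not a function onto ⟨e, e⟩, so ξ must be the functor, of type ⟨⟨t, t⟩, ⟨e, e⟩⟩.

⟨⟨t, t⟩, ⟨e, e⟩⟩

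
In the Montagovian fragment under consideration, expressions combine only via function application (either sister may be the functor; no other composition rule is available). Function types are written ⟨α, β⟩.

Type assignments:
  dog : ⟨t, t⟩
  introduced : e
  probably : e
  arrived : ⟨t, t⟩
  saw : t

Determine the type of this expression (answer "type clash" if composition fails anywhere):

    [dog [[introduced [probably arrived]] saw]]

[probably arrived]: e and ⟨t, t⟩ cannot combine by function application — type clash.

type clash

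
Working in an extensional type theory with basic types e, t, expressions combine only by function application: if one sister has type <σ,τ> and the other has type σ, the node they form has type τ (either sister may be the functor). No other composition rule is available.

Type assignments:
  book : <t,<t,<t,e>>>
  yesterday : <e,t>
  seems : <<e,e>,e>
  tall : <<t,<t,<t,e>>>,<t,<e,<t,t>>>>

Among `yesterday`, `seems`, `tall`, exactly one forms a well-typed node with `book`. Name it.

tall

yesterday : <e,t> — does not combine with book.
seems : <<e,e>,e> — does not combine with book.
tall — combines: tall : <<t,<t,<t,e>>>,<t,<e,<t,t>>>> takes book : <t,<t,<t,e>>> as argument, giving <t,<e,<t,t>>>.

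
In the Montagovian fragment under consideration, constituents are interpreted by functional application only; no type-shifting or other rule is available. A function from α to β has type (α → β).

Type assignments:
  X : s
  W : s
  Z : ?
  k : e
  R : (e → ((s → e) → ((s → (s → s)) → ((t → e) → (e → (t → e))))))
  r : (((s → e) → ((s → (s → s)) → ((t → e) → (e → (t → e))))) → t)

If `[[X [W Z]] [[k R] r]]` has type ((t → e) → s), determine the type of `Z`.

[[X [W Z]] [[k R] r]] is required to be ((t → e) → s). [[k R] r] : t cannot yield ((t → e) → s) as functor, so [X [W Z]] : (t → ((t → e) → s)).
[X [W Z]] is required to be (t → ((t → e) → s)). X : s cannot yield (t → ((t → e) → s)) as functor, so [W Z] : (s → (t → ((t → e) → s))).
[W Z] is required to be (s → (t → ((t → e) → s))). W : s cannot yield (s → (t → ((t → e) → s))) as functor, so Z : (s → (s → (t → ((t → e) → s)))).

(s → (s → (t → ((t → e) → s))))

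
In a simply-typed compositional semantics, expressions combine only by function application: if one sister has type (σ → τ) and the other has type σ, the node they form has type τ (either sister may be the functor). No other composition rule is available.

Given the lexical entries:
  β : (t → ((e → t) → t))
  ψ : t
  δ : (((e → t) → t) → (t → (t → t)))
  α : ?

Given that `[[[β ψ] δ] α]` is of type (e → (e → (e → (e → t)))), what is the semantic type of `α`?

[[[β ψ] δ] α] is required to be (e → (e → (e → (e → t)))). [[β ψ] δ] : (t → (t → t)) cannot yield (e → (e → (e → (e → t)))) as functor, so α : ((t → (t → t)) → (e → (e → (e → (e → t))))).

((t → (t → t)) → (e → (e → (e → (e → t)))))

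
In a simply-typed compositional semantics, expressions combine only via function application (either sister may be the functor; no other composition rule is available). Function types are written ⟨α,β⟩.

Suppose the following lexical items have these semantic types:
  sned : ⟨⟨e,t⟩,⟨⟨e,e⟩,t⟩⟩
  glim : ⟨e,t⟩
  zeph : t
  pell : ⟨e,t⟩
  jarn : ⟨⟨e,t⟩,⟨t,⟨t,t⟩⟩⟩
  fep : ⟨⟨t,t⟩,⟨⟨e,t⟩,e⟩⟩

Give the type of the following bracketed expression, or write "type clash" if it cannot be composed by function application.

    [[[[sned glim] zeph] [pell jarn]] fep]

type clash

[sned glim]: functor sned : ⟨⟨e,t⟩,⟨⟨e,e⟩,t⟩⟩, argument glim : ⟨e,t⟩; result ⟨⟨e,e⟩,t⟩.
At [[sned glim] zeph]: neither ⟨⟨e,e⟩,t⟩ nor t can take the other as argument; the node is ill-typed.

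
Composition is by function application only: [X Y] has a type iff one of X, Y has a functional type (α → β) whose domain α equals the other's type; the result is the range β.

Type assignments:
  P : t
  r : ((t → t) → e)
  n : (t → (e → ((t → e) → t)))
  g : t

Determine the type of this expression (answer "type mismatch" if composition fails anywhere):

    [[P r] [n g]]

[P r]: t and ((t → t) → e) cannot combine by function application — type clash.

type mismatch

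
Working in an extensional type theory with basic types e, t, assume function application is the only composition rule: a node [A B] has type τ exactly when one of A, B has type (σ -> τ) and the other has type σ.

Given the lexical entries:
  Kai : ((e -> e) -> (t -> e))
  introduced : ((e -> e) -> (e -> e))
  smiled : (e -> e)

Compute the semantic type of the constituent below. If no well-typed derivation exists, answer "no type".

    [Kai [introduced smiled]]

[introduced smiled]: functor introduced : ((e -> e) -> (e -> e)), argument smiled : (e -> e); result (e -> e).
[Kai [introduced smiled]]: functor Kai : ((e -> e) -> (t -> e)), argument [introduced smiled] : (e -> e); result (t -> e).

(t -> e)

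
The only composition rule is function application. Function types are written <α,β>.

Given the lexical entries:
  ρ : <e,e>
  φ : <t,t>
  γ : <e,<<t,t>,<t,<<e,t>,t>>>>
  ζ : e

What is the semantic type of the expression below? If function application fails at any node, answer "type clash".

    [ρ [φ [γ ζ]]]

type clash

[γ ζ]: functor γ : <e,<<t,t>,<t,<<e,t>,t>>>>, argument ζ : e; result <<t,t>,<t,<<e,t>,t>>>.
[φ [γ ζ]]: functor [γ ζ] : <<t,t>,<t,<<e,t>,t>>>, argument φ : <t,t>; result <t,<<e,t>,t>>.
[ρ [φ [γ ζ]]]: <e,e> and <t,<<e,t>,t>> cannot combine by function application — type clash.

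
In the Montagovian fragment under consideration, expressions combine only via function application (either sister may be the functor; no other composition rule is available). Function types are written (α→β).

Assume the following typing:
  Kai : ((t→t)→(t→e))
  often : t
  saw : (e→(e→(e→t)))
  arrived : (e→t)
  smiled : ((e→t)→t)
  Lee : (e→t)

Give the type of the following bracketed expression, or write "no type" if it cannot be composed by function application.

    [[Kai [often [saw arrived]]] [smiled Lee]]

no type

[saw arrived]: (e→(e→(e→t))) with (e→t) — neither is a function whose domain matches the other; composition fails here.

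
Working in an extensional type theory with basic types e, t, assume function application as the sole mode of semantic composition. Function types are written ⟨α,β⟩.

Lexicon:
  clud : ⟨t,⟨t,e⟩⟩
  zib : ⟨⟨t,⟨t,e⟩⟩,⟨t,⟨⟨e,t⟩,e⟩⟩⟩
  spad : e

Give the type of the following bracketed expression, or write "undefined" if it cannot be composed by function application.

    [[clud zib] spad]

[clud zib] — zib of type ⟨⟨t,⟨t,e⟩⟩,⟨t,⟨⟨e,t⟩,e⟩⟩⟩ combines with clud of type ⟨t,⟨t,e⟩⟩: type ⟨t,⟨⟨e,t⟩,e⟩⟩.
At [[clud zib] spad]: neither ⟨t,⟨⟨e,t⟩,e⟩⟩ nor e can take the other as argument; the node is ill-typed.

undefined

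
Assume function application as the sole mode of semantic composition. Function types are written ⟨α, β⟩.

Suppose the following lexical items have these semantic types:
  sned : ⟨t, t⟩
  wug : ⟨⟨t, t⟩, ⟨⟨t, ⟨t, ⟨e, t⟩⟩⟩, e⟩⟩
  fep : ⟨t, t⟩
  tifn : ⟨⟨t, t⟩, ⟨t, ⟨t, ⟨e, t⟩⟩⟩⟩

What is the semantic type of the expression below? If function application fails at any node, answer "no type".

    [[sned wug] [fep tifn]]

[sned wug]: wug is ⟨⟨t, t⟩, ⟨⟨t, ⟨t, ⟨e, t⟩⟩⟩, e⟩⟩, sned is ⟨t, t⟩; result ⟨⟨t, ⟨t, ⟨e, t⟩⟩⟩, e⟩.
[fep tifn]: tifn is ⟨⟨t, t⟩, ⟨t, ⟨t, ⟨e, t⟩⟩⟩⟩, fep is ⟨t, t⟩; result ⟨t, ⟨t, ⟨e, t⟩⟩⟩.
[[sned wug] [fep tifn]]: [sned wug] is ⟨⟨t, ⟨t, ⟨e, t⟩⟩⟩, e⟩, [fep tifn] is ⟨t, ⟨t, ⟨e, t⟩⟩⟩; result e.

e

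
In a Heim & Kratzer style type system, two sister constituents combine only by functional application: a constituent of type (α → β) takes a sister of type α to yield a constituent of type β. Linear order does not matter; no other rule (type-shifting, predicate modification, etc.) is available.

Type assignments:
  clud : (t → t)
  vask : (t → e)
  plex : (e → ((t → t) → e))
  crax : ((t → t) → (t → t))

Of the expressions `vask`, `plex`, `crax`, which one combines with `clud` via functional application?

vask : (t → e) — neither side's domain matches the other.
plex : (e → ((t → t) → e)) — neither side's domain matches the other.
crax — combines: crax : ((t → t) → (t → t)) takes clud : (t → t) as argument, giving (t → t).

crax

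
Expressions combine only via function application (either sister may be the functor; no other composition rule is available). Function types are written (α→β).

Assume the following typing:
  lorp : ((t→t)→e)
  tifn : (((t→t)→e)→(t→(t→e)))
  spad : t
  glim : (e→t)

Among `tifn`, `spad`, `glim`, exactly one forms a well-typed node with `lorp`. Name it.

tifn

tifn — combines: tifn : (((t→t)→e)→(t→(t→e))) takes lorp : ((t→t)→e) as argument, giving (t→(t→e)).
spad : t — lorp needs (t→t); spad needs nothing (atomic); neither fits.
glim : (e→t) — lorp needs (t→t); glim needs e; neither fits.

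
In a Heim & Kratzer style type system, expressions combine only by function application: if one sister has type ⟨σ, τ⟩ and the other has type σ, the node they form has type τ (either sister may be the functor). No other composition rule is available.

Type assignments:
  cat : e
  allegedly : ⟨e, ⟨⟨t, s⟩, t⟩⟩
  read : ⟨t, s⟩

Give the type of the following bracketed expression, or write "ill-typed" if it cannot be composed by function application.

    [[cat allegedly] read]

[cat allegedly]: functor allegedly : ⟨e, ⟨⟨t, s⟩, t⟩⟩, argument cat : e; result ⟨⟨t, s⟩, t⟩.
[[cat allegedly] read]: functor [cat allegedly] : ⟨⟨t, s⟩, t⟩, argument read : ⟨t, s⟩; result t.

t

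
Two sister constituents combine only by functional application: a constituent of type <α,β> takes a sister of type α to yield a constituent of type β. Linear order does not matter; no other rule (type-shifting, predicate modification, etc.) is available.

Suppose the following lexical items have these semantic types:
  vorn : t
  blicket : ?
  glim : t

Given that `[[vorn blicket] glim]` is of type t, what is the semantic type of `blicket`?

[[vorn blicket] glim] must have type t. The sister glim has type t; that is not a function onto t, so [vorn blicket] must be the functor, of type <t,t>.
[vorn blicket] must have type <t,t>. The sister vorn has type t; that is not a function onto <t,t>, so blicket must be the functor, of type <t,<t,t>>.

<t,<t,t>>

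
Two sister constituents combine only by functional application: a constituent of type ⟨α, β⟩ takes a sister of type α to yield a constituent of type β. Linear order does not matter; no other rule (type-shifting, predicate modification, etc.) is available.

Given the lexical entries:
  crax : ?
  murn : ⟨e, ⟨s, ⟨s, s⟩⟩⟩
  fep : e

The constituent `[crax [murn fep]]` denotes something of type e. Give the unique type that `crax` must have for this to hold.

At [crax [murn fep]] (required: e): [murn fep] is ⟨s, ⟨s, s⟩⟩, which is not a function with range e; hence crax is the functor — type ⟨⟨s, ⟨s, s⟩⟩, e⟩.

⟨⟨s, ⟨s, s⟩⟩, e⟩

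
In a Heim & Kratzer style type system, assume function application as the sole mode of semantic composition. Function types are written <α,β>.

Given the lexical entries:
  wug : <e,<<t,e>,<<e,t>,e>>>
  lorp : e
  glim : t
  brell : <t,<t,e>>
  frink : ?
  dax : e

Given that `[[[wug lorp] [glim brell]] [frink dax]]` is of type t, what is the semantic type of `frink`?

<e,<<<e,t>,e>,t>>

For [[[wug lorp] [glim brell]] [frink dax]] to have type t with [[wug lorp] [glim brell]] of type <<e,t>,e>, [frink dax] must be the function: [frink dax] : <<<e,t>,e>,t>.
For [frink dax] to have type <<<e,t>,e>,t> with dax of type e, frink must be the function: frink : <e,<<<e,t>,e>,t>>.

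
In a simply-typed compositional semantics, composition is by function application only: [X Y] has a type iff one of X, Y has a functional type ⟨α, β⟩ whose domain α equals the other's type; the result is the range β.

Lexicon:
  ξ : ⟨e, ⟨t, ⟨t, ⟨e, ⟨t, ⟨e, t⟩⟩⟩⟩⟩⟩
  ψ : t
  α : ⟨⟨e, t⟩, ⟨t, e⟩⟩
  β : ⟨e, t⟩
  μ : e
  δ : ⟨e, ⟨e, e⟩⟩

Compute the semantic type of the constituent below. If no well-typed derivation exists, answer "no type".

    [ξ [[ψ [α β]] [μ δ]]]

⟨t, ⟨t, ⟨e, ⟨t, ⟨e, t⟩⟩⟩⟩⟩

[α β]: α is ⟨⟨e, t⟩, ⟨t, e⟩⟩, β is ⟨e, t⟩; result ⟨t, e⟩.
[ψ [α β]]: [α β] is ⟨t, e⟩, ψ is t; result e.
[μ δ]: δ is ⟨e, ⟨e, e⟩⟩, μ is e; result ⟨e, e⟩.
[[ψ [α β]] [μ δ]]: [μ δ] is ⟨e, e⟩, [ψ [α β]] is e; result e.
[ξ [[ψ [α β]] [μ δ]]]: ξ is ⟨e, ⟨t, ⟨t, ⟨e, ⟨t, ⟨e, t⟩⟩⟩⟩⟩⟩, [[ψ [α β]] [μ δ]] is e; result ⟨t, ⟨t, ⟨e, ⟨t, ⟨e, t⟩⟩⟩⟩⟩.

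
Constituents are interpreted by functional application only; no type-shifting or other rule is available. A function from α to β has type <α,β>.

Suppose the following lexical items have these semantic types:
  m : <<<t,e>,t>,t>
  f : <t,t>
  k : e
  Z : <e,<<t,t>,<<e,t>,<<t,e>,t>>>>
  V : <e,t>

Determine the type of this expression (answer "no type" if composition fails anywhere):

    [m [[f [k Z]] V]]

t

At [k Z], Z : <e,<<t,t>,<<e,t>,<<t,e>,t>>>> takes k : e, giving <<t,t>,<<e,t>,<<t,e>,t>>>.
At [f [k Z]], [k Z] : <<t,t>,<<e,t>,<<t,e>,t>>> takes f : <t,t>, giving <<e,t>,<<t,e>,t>>.
At [[f [k Z]] V], [f [k Z]] : <<e,t>,<<t,e>,t>> takes V : <e,t>, giving <<t,e>,t>.
At [m [[f [k Z]] V]], m : <<<t,e>,t>,t> takes [[f [k Z]] V] : <<t,e>,t>, giving t.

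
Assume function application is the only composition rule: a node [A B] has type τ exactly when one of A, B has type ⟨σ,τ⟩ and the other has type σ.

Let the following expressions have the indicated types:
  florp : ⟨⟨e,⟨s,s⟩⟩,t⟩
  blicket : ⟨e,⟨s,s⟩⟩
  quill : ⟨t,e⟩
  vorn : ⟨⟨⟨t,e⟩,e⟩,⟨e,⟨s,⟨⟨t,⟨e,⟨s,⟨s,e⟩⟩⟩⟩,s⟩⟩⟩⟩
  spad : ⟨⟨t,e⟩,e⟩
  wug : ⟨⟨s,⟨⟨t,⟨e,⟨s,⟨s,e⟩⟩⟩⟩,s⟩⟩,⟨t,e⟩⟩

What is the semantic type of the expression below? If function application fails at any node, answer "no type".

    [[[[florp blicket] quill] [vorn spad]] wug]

⟨t,e⟩

[florp blicket]: ⟨⟨e,⟨s,s⟩⟩,t⟩ applied to ⟨e,⟨s,s⟩⟩ yields t.
[[florp blicket] quill]: ⟨t,e⟩ applied to t yields e.
[vorn spad]: ⟨⟨⟨t,e⟩,e⟩,⟨e,⟨s,⟨⟨t,⟨e,⟨s,⟨s,e⟩⟩⟩⟩,s⟩⟩⟩⟩ applied to ⟨⟨t,e⟩,e⟩ yields ⟨e,⟨s,⟨⟨t,⟨e,⟨s,⟨s,e⟩⟩⟩⟩,s⟩⟩⟩.
[[[florp blicket] quill] [vorn spad]]: ⟨e,⟨s,⟨⟨t,⟨e,⟨s,⟨s,e⟩⟩⟩⟩,s⟩⟩⟩ applied to e yields ⟨s,⟨⟨t,⟨e,⟨s,⟨s,e⟩⟩⟩⟩,s⟩⟩.
[[[[florp blicket] quill] [vorn spad]] wug]: ⟨⟨s,⟨⟨t,⟨e,⟨s,⟨s,e⟩⟩⟩⟩,s⟩⟩,⟨t,e⟩⟩ applied to ⟨s,⟨⟨t,⟨e,⟨s,⟨s,e⟩⟩⟩⟩,s⟩⟩ yields ⟨t,e⟩.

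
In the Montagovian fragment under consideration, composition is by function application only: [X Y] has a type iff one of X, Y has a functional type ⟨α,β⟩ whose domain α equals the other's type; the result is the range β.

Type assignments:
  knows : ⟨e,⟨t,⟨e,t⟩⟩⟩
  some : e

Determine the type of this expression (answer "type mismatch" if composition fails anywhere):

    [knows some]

⟨t,⟨e,t⟩⟩

[knows some]: ⟨e,⟨t,⟨e,t⟩⟩⟩ applied to e yields ⟨t,⟨e,t⟩⟩.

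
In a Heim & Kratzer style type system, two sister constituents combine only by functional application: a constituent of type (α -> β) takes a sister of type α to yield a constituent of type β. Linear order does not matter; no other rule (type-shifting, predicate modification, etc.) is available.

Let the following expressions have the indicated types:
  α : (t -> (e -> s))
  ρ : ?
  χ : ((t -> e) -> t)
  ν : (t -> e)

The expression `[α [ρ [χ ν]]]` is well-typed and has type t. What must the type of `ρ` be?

(t -> ((t -> (e -> s)) -> t))

[α [ρ [χ ν]]] is required to be t. α : (t -> (e -> s)) cannot yield t as functor, so [ρ [χ ν]] : ((t -> (e -> s)) -> t).
[ρ [χ ν]] is required to be ((t -> (e -> s)) -> t). [χ ν] : t cannot yield ((t -> (e -> s)) -> t) as functor, so ρ : (t -> ((t -> (e -> s)) -> t)).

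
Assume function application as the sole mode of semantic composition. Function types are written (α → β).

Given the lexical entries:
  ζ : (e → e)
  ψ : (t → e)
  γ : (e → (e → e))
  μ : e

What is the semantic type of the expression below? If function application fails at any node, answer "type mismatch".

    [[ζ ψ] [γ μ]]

[ζ ψ]: (e → e) and (t → e) cannot combine by function application — type clash.

type mismatch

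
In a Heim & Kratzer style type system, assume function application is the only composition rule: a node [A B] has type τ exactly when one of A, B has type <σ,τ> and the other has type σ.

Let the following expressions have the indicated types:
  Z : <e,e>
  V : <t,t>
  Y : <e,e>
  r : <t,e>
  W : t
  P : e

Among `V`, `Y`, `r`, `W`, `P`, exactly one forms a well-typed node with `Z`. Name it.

V : <t,t> — Z needs e; V needs t; neither fits.
Y : <e,e> — Z needs e; Y needs e; neither fits.
r : <t,e> — Z needs e; r needs t; neither fits.
W : t — Z needs e; W needs nothing (atomic); neither fits.
P — combines: Z : <e,e> takes P : e as argument, giving e.

P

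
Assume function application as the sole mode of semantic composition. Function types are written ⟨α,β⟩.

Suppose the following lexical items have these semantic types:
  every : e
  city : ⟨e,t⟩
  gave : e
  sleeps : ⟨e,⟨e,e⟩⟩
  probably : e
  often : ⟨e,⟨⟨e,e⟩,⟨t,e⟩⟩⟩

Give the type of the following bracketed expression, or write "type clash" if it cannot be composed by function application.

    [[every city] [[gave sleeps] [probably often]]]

[every city]: city is ⟨e,t⟩, every is e; result t.
[gave sleeps]: sleeps is ⟨e,⟨e,e⟩⟩, gave is e; result ⟨e,e⟩.
[probably often]: often is ⟨e,⟨⟨e,e⟩,⟨t,e⟩⟩⟩, probably is e; result ⟨⟨e,e⟩,⟨t,e⟩⟩.
[[gave sleeps] [probably often]]: [probably often] is ⟨⟨e,e⟩,⟨t,e⟩⟩, [gave sleeps] is ⟨e,e⟩; result ⟨t,e⟩.
[[every city] [[gave sleeps] [probably often]]]: [[gave sleeps] [probably often]] is ⟨t,e⟩, [every city] is t; result e.

e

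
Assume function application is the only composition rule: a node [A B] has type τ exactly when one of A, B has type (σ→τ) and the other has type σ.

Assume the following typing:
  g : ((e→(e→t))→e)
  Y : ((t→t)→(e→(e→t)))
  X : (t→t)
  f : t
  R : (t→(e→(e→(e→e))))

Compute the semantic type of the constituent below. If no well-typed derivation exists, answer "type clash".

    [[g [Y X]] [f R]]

[Y X] — Y of type ((t→t)→(e→(e→t))) combines with X of type (t→t): type (e→(e→t)).
[g [Y X]] — g of type ((e→(e→t))→e) combines with [Y X] of type (e→(e→t)): type e.
[f R] — R of type (t→(e→(e→(e→e)))) combines with f of type t: type (e→(e→(e→e))).
[[g [Y X]] [f R]] — [f R] of type (e→(e→(e→e))) combines with [g [Y X]] of type e: type (e→(e→e)).

(e→(e→e))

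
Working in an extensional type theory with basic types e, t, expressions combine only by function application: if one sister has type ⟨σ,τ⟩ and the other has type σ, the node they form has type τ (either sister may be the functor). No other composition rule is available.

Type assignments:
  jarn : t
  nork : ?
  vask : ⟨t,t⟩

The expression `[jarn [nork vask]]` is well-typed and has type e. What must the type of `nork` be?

At [jarn [nork vask]] (required: e): jarn is t, which is not a function with range e; hence [nork vask] is the functor — type ⟨t,e⟩.
At [nork vask] (required: ⟨t,e⟩): vask is ⟨t,t⟩, which is not a function with range ⟨t,e⟩; hence nork is the functor — type ⟨⟨t,t⟩,⟨t,e⟩⟩.

⟨⟨t,t⟩,⟨t,e⟩⟩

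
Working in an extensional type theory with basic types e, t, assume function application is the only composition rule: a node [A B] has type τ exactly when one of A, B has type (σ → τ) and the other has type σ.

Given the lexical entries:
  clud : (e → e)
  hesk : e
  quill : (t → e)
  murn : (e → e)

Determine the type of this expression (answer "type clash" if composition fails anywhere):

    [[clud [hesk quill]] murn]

type clash

[hesk quill]: e and (t → e) cannot combine by function application — type clash.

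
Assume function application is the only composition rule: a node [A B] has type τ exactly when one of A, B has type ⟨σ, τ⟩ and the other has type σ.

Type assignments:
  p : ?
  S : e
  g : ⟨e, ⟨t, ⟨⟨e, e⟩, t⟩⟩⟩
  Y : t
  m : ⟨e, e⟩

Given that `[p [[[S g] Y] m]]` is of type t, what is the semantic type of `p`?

⟨t, t⟩

[p [[[S g] Y] m]] is required to be t. [[[S g] Y] m] : t cannot yield t as functor, so p : ⟨t, t⟩.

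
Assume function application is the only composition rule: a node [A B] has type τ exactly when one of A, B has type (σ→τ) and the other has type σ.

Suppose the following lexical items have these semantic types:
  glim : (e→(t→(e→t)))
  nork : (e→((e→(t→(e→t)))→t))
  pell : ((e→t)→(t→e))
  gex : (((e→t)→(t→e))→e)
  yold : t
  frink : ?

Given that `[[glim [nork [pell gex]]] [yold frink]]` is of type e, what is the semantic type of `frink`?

[[glim [nork [pell gex]]] [yold frink]] is required to be e. [glim [nork [pell gex]]] : t cannot yield e as functor, so [yold frink] : (t→e).
[yold frink] is required to be (t→e). yold : t cannot yield (t→e) as functor, so frink : (t→(t→e)).

(t→(t→e))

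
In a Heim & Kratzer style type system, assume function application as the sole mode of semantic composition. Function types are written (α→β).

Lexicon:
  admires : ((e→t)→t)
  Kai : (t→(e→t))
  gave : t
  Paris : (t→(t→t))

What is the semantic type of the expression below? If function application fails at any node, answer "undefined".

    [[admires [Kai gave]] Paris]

(t→t)

[Kai gave]: (t→(e→t)) applied to t yields (e→t).
[admires [Kai gave]]: ((e→t)→t) applied to (e→t) yields t.
[[admires [Kai gave]] Paris]: (t→(t→t)) applied to t yields (t→t).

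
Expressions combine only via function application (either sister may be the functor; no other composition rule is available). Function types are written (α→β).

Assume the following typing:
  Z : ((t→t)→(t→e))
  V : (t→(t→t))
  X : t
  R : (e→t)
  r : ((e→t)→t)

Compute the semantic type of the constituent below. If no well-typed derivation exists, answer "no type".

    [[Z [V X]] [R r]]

e

[V X]: (t→(t→t)) applied to t yields (t→t).
[Z [V X]]: ((t→t)→(t→e)) applied to (t→t) yields (t→e).
[R r]: ((e→t)→t) applied to (e→t) yields t.
[[Z [V X]] [R r]]: (t→e) applied to t yields e.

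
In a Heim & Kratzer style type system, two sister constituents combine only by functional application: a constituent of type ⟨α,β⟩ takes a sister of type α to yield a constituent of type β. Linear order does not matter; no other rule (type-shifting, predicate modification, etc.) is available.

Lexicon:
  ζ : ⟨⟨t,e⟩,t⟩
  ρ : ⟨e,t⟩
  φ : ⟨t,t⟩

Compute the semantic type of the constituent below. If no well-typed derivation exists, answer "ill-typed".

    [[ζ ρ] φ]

ill-typed

[ζ ρ]: ⟨⟨t,e⟩,t⟩ with ⟨e,t⟩ — neither is a function whose domain matches the other; composition fails here.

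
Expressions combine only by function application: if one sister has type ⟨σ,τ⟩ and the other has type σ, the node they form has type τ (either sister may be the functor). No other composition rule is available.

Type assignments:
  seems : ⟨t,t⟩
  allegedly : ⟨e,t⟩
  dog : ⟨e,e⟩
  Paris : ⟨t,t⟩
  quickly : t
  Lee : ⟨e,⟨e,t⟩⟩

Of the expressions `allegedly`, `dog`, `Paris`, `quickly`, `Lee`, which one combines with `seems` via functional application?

allegedly : ⟨e,t⟩ — no; seems wants t, and allegedly wants e.
dog : ⟨e,e⟩ — no; seems wants t, and dog wants e.
Paris : ⟨t,t⟩ — no; seems wants t, and Paris wants t.
quickly — combines: seems : ⟨t,t⟩ takes quickly : t as argument, giving t.
Lee : ⟨e,⟨e,t⟩⟩ — no; seems wants t, and Lee wants e.

quickly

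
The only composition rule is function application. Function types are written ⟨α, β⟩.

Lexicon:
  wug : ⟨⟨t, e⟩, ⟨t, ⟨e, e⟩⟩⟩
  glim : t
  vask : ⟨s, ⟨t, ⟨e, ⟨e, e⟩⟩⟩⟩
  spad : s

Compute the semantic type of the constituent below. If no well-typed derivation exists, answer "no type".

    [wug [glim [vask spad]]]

[vask spad] — vask of type ⟨s, ⟨t, ⟨e, ⟨e, e⟩⟩⟩⟩ combines with spad of type s: type ⟨t, ⟨e, ⟨e, e⟩⟩⟩.
[glim [vask spad]] — [vask spad] of type ⟨t, ⟨e, ⟨e, e⟩⟩⟩ combines with glim of type t: type ⟨e, ⟨e, e⟩⟩.
[wug [glim [vask spad]]]: ⟨⟨t, e⟩, ⟨t, ⟨e, e⟩⟩⟩ and ⟨e, ⟨e, e⟩⟩ cannot combine by function application — type clash.

no type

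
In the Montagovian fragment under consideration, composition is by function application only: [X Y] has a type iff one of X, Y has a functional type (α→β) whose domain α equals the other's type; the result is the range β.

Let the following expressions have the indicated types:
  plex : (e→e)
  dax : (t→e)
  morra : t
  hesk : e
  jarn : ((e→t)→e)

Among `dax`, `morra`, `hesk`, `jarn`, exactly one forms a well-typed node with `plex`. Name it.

hesk

dax : (t→e) — no; plex wants e, and dax wants t.
morra : t — no; plex wants e, and morra wants nothing (atomic).
hesk — combines: plex : (e→e) takes hesk : e as argument, giving e.
jarn : ((e→t)→e) — no; plex wants e, and jarn wants (e→t).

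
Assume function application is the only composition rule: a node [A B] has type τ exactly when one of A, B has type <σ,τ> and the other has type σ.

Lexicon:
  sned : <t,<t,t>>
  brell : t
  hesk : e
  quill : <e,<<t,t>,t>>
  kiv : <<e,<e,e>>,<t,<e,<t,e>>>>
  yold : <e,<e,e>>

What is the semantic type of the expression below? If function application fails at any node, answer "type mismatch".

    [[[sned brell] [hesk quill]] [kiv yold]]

<e,<t,e>>

[sned brell]: <t,<t,t>> applied to t yields <t,t>.
[hesk quill]: <e,<<t,t>,t>> applied to e yields <<t,t>,t>.
[[sned brell] [hesk quill]]: <<t,t>,t> applied to <t,t> yields t.
[kiv yold]: <<e,<e,e>>,<t,<e,<t,e>>>> applied to <e,<e,e>> yields <t,<e,<t,e>>>.
[[[sned brell] [hesk quill]] [kiv yold]]: <t,<e,<t,e>>> applied to t yields <e,<t,e>>.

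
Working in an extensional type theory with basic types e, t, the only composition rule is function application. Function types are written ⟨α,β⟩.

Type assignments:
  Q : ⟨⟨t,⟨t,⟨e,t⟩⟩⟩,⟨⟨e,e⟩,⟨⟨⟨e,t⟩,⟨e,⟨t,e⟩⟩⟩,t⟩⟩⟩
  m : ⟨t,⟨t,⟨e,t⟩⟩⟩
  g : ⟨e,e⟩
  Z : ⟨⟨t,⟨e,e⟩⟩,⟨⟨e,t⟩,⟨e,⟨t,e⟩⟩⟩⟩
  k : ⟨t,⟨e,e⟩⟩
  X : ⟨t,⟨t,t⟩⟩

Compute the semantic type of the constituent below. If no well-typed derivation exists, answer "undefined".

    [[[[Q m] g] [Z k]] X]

At [Q m], Q : ⟨⟨t,⟨t,⟨e,t⟩⟩⟩,⟨⟨e,e⟩,⟨⟨⟨e,t⟩,⟨e,⟨t,e⟩⟩⟩,t⟩⟩⟩ takes m : ⟨t,⟨t,⟨e,t⟩⟩⟩, giving ⟨⟨e,e⟩,⟨⟨⟨e,t⟩,⟨e,⟨t,e⟩⟩⟩,t⟩⟩.
At [[Q m] g], [Q m] : ⟨⟨e,e⟩,⟨⟨⟨e,t⟩,⟨e,⟨t,e⟩⟩⟩,t⟩⟩ takes g : ⟨e,e⟩, giving ⟨⟨⟨e,t⟩,⟨e,⟨t,e⟩⟩⟩,t⟩.
At [Z k], Z : ⟨⟨t,⟨e,e⟩⟩,⟨⟨e,t⟩,⟨e,⟨t,e⟩⟩⟩⟩ takes k : ⟨t,⟨e,e⟩⟩, giving ⟨⟨e,t⟩,⟨e,⟨t,e⟩⟩⟩.
At [[[Q m] g] [Z k]], [[Q m] g] : ⟨⟨⟨e,t⟩,⟨e,⟨t,e⟩⟩⟩,t⟩ takes [Z k] : ⟨⟨e,t⟩,⟨e,⟨t,e⟩⟩⟩, giving t.
At [[[[Q m] g] [Z k]] X], X : ⟨t,⟨t,t⟩⟩ takes [[[Q m] g] [Z k]] : t, giving ⟨t,t⟩.

⟨t,t⟩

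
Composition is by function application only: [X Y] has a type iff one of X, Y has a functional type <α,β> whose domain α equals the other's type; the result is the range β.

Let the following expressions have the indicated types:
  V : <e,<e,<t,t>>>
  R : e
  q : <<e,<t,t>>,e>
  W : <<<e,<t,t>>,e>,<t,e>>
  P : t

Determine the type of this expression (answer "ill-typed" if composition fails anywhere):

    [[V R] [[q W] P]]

<t,t>

[V R]: V is <e,<e,<t,t>>>, R is e; result <e,<t,t>>.
[q W]: W is <<<e,<t,t>>,e>,<t,e>>, q is <<e,<t,t>>,e>; result <t,e>.
[[q W] P]: [q W] is <t,e>, P is t; result e.
[[V R] [[q W] P]]: [V R] is <e,<t,t>>, [[q W] P] is e; result <t,t>.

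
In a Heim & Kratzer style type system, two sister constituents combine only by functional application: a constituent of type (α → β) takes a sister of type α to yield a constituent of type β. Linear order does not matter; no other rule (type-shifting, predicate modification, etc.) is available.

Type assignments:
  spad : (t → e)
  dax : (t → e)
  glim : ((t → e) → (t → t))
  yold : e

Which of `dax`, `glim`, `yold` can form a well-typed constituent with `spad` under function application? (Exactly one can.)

glim

dax : (t → e) — neither side's domain matches the other.
glim — combines: glim : ((t → e) → (t → t)) takes spad : (t → e) as argument, giving (t → t).
yold : e — neither side's domain matches the other.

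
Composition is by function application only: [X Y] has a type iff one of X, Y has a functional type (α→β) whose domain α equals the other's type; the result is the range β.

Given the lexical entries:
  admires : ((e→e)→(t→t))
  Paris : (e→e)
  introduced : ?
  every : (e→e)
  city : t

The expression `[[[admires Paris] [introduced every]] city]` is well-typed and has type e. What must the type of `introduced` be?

At [[[admires Paris] [introduced every]] city] (required: e): city is t, which is not a function with range e; hence [[admires Paris] [introduced every]] is the functor — type (t→e).
At [[admires Paris] [introduced every]] (required: (t→e)): [admires Paris] is (t→t), which is not a function with range (t→e); hence [introduced every] is the functor — type ((t→t)→(t→e)).
At [introduced every] (required: ((t→t)→(t→e))): every is (e→e), which is not a function with range ((t→t)→(t→e)); hence introduced is the functor — type ((e→e)→((t→t)→(t→e))).

((e→e)→((t→t)→(t→e)))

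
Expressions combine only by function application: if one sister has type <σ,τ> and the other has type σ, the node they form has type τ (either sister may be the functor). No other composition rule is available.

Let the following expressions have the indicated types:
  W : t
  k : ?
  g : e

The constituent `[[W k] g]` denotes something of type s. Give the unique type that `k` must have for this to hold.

<t,<e,s>>

[[W k] g] is required to be s. g : e cannot yield s as functor, so [W k] : <e,s>.
[W k] is required to be <e,s>. W : t cannot yield <e,s> as functor, so k : <t,<e,s>>.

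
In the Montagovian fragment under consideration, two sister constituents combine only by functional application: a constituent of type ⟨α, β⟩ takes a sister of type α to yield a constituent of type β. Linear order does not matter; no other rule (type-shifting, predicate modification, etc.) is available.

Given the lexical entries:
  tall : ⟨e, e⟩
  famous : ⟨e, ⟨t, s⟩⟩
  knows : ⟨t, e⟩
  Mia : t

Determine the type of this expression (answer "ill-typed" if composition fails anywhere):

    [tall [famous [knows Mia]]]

ill-typed

[knows Mia] — knows of type ⟨t, e⟩ combines with Mia of type t: type e.
[famous [knows Mia]] — famous of type ⟨e, ⟨t, s⟩⟩ combines with [knows Mia] of type e: type ⟨t, s⟩.
At [tall [famous [knows Mia]]]: neither ⟨e, e⟩ nor ⟨t, s⟩ can take the other as argument; the node is ill-typed.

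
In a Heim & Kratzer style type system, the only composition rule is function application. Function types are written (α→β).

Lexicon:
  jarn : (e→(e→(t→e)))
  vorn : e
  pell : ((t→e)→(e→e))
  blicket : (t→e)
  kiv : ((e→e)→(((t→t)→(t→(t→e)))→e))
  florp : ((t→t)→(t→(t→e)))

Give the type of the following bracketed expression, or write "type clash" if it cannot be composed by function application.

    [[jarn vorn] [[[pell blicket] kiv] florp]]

(t→e)

[jarn vorn]: jarn is (e→(e→(t→e))), vorn is e; result (e→(t→e)).
[pell blicket]: pell is ((t→e)→(e→e)), blicket is (t→e); result (e→e).
[[pell blicket] kiv]: kiv is ((e→e)→(((t→t)→(t→(t→e)))→e)), [pell blicket] is (e→e); result (((t→t)→(t→(t→e)))→e).
[[[pell blicket] kiv] florp]: [[pell blicket] kiv] is (((t→t)→(t→(t→e)))→e), florp is ((t→t)→(t→(t→e))); result e.
[[jarn vorn] [[[pell blicket] kiv] florp]]: [jarn vorn] is (e→(t→e)), [[[pell blicket] kiv] florp] is e; result (t→e).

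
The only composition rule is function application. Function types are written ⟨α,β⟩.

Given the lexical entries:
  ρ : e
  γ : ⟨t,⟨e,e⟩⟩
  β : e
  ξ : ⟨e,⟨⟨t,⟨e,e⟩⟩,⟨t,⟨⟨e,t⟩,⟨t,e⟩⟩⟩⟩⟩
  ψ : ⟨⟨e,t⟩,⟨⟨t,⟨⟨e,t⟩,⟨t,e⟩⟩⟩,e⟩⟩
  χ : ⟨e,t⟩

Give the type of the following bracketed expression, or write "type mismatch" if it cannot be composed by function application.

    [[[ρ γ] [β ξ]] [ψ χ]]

type mismatch

[ρ γ]: e with ⟨t,⟨e,e⟩⟩ — neither is a function whose domain matches the other; composition fails here.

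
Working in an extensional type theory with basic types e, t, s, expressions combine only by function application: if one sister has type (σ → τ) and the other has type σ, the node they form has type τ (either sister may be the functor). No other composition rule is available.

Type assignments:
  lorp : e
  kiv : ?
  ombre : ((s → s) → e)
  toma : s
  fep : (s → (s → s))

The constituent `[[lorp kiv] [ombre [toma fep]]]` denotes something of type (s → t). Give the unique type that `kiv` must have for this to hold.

At [[lorp kiv] [ombre [toma fep]]] (required: (s → t)): [ombre [toma fep]] is e, which is not a function with range (s → t); hence [lorp kiv] is the functor — type (e → (s → t)).
At [lorp kiv] (required: (e → (s → t))): lorp is e, which is not a function with range (e → (s → t)); hence kiv is the functor — type (e → (e → (s → t))).

(e → (e → (s → t)))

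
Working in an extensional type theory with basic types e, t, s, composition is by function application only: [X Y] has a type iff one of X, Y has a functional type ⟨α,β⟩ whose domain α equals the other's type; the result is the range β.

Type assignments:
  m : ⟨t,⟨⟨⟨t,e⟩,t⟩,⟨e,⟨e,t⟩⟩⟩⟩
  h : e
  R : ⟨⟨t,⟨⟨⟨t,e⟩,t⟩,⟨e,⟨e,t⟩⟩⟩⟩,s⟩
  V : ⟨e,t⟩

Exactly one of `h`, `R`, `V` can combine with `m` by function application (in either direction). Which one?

R

h : e — no; m wants t, and h wants nothing (atomic).
R — combines: R : ⟨⟨t,⟨⟨⟨t,e⟩,t⟩,⟨e,⟨e,t⟩⟩⟩⟩,s⟩ takes m : ⟨t,⟨⟨⟨t,e⟩,t⟩,⟨e,⟨e,t⟩⟩⟩⟩ as argument, giving s.
V : ⟨e,t⟩ — no; m wants t, and V wants e.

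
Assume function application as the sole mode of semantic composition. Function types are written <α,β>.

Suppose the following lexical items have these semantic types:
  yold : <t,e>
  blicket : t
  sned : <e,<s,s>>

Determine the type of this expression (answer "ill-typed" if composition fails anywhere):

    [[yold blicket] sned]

<s,s>

At [yold blicket], yold : <t,e> takes blicket : t, giving e.
At [[yold blicket] sned], sned : <e,<s,s>> takes [yold blicket] : e, giving <s,s>.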